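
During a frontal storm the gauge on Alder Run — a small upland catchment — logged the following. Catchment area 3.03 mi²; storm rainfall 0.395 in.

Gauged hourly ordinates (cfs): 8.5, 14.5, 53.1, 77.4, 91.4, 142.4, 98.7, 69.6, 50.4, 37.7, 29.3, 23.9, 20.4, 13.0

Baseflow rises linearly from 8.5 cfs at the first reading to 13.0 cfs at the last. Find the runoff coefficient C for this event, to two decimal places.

C ≈ 0.75

ΣQ_DR = 579.8 cfs; V = ΣQ_DR·Δt = 2.087 × 10^6 ft³.
Runoff depth d = V / A = 0.2965 in.
C = d / P = 0.2965 / 0.395 = 0.75.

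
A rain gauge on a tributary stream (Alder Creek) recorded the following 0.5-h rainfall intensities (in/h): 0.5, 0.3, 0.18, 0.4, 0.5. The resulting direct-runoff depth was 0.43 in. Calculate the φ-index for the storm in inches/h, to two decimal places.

Only the 4 blocks with intensity above φ contribute runoff: 0.5, 0.3, 0.4, 0.5 in/h.
Σ(I−φ)·Δt = d  ⇒  (0.5+0.3+0.4+0.5 − 4φ)·0.5 = 0.43
φ = (1.700 − 0.43/0.5) / 4 = 0.21 in/h.

φ ≈ 0.21 in/h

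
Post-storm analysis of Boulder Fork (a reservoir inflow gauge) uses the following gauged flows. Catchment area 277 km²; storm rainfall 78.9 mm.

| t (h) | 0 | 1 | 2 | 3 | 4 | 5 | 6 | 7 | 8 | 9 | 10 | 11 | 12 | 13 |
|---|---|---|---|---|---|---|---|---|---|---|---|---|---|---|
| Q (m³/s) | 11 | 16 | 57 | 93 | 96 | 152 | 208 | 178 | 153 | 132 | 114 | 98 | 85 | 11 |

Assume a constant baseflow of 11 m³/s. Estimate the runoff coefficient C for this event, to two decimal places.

ΣQ_DR = 1250 m³/s; V = ΣQ_DR·Δt = 4.500 × 10^6 m³.
Runoff depth d = V / A = 16.25 mm.
C = d / P = 16.25 / 78.9 = 0.21.

C ≈ 0.21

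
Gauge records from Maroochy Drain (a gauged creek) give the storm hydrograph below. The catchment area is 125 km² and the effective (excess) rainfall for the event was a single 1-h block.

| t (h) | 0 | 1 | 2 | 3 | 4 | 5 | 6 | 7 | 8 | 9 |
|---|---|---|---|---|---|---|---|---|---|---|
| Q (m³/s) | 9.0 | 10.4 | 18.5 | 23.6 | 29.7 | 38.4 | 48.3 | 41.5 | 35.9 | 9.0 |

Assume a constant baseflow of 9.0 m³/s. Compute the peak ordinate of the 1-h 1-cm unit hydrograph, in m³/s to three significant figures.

U_p ≈ 78.3 m³/s

Direct runoff: 0.0, 1.4, 9.5, 14.6, 20.7, 29.4, 39.3, 32.5, 26.9, 0.0 m³/s; ΣQ_DR = 174.3 m³/s, peak = 39.3 m³/s.
Runoff depth d = ΣQ_DR·Δt / A = 174.3 × 3600 / (125 km²) = 5.020 mm.
The 1-cm UH is the DRH scaled by (10 mm)/d, so U_p = 39.3 × 10/5.020 = 78.3 m³/s.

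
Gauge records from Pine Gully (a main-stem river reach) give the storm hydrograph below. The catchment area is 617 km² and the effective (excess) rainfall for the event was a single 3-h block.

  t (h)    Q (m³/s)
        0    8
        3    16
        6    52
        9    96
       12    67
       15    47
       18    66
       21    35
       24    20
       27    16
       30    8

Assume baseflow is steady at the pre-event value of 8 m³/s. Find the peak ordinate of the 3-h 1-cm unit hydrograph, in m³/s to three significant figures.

U_p ≈ 147 m³/s

Direct runoff: 0.0, 8.0, 44.0, 88.0, 59.0, 39.0, 58.0, 27.0, 12.0, 8.0, 0.0 m³/s; ΣQ_DR = 343.0 m³/s, peak = 88.0 m³/s.
Runoff depth d = ΣQ_DR·Δt / A = 343.0 × 10800 / (617 km²) = 6.004 mm.
The 1-cm UH is the DRH scaled by (10 mm)/d, so U_p = 88.0 × 10/6.004 = 147 m³/s.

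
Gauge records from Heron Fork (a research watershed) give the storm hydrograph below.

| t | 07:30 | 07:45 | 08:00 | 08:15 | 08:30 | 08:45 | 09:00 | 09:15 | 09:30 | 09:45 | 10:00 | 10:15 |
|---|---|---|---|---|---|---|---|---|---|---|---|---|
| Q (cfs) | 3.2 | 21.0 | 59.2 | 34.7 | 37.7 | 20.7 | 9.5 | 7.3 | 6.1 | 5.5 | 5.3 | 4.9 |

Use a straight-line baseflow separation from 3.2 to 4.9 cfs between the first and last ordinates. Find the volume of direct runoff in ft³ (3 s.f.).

V ≈ 1.50 × 10^5 ft³

Direct-runoff ordinates (Q − Q_b): 0.00, 17.65, 55.69, 31.04, 33.88, 16.73, 5.37, 3.02, 1.66, 0.91, 0.55, 0.00 cfs.
ΣQ_DR = 166.5 cfs.
With Δt = 0.25 h = 900 s, V = ΣQ_DR · Δt = 166.5 × 900 = 1.50 × 10^5 ft³.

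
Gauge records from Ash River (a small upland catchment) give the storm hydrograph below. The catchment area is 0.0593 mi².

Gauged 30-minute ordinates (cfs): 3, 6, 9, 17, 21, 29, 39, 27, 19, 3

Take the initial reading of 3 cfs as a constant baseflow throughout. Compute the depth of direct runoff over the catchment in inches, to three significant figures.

Direct runoff: 0.0, 3.0, 6.0, 14.0, 18.0, 26.0, 36.0, 24.0, 16.0, 0.0 cfs; ΣQ_DR = 143.0 cfs.
V = ΣQ_DR · Δt = 143.0 × 1800 s = 2.574 × 10^5 ft³.
Over A = 0.0593 mi², depth = V / A = 1.87 in.

d ≈ 1.87 in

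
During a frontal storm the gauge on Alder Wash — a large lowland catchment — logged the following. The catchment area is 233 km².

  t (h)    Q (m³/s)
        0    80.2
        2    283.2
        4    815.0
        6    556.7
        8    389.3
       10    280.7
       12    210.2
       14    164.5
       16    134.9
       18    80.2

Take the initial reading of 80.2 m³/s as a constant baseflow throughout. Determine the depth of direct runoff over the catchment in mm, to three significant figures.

Direct runoff: 0.0, 203.0, 734.8, 476.5, 309.1, 200.5, 130.0, 84.3, 54.7, 0.0 m³/s; ΣQ_DR = 2193 m³/s.
V = ΣQ_DR · Δt = 2193 × 7200 s = 1.579 × 10^7 m³.
Over A = 233 km², depth = V / A = 67.8 mm.

d ≈ 67.8 mm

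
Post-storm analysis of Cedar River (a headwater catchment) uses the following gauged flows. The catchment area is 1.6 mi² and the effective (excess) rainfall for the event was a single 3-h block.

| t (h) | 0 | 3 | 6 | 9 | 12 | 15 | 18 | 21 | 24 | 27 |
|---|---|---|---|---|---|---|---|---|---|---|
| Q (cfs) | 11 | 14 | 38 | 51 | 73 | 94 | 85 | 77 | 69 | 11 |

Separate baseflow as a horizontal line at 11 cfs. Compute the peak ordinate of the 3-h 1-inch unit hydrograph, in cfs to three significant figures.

U_p ≈ 69.2 cfs

Direct runoff: 0.0, 3.0, 27.0, 40.0, 62.0, 83.0, 74.0, 66.0, 58.0, 0.0 cfs; ΣQ_DR = 413.0 cfs, peak = 83.0 cfs.
Runoff depth d = ΣQ_DR·Δt / A = 413.0 × 10800 / (1.6 mi²) = 1.200 in.
The 1-inch UH is the DRH scaled by (1 in)/d, so U_p = 83.0 × 1/1.200 = 69.2 cfs.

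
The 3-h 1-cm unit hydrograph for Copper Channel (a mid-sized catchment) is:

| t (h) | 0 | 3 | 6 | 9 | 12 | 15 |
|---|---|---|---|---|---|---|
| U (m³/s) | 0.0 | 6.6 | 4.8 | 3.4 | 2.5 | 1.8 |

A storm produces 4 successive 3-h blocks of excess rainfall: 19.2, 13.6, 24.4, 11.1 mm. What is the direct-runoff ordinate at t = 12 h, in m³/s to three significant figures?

By discrete convolution, Q_j = Σ (P_i / 10 mm) · U_{j−i}.
At t = 12 h (j=4): Q = (19.2/10)·2.5 + (13.6/10)·3.4 + (24.4/10)·4.8 + (11.1/10)·6.6 = 28.5 m³/s.

Q ≈ 28.5 m³/s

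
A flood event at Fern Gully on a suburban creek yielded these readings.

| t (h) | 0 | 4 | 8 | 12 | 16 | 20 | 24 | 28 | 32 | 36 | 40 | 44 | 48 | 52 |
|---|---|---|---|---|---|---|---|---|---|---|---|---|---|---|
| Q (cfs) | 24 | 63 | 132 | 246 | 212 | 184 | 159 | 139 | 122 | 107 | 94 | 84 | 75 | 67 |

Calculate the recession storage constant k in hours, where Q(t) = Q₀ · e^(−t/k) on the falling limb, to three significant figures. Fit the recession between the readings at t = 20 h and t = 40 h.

On the falling limb, Q drops from 184 to 94 cfs between t = 20 h and t = 40 h (Δt = 20 h).
k = −Δt / ln(Q₂/Q₁) = −20 / ln(94/184) = 29.8 h.

k ≈ 29.8 h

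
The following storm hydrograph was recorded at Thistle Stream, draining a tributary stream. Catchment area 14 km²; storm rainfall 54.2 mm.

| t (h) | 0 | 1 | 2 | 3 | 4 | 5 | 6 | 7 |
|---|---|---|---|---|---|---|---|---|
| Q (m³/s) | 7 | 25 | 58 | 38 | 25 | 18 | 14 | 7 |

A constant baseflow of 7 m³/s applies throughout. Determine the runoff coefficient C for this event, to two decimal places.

C ≈ 0.65

ΣQ_DR = 136.0 m³/s; V = ΣQ_DR·Δt = 4.896 × 10^5 m³.
Runoff depth d = V / A = 34.97 mm.
C = d / P = 34.97 / 54.2 = 0.65.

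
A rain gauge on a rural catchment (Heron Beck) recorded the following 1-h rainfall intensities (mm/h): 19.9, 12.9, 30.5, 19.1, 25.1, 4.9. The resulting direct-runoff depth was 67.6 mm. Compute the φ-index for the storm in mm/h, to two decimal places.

φ ≈ 7.98 mm/h

Only the 5 blocks with intensity above φ contribute runoff: 19.9, 12.9, 30.5, 19.1, 25.1 mm/h.
Σ(I−φ)·Δt = d  ⇒  (19.9+12.9+30.5+19.1+25.1 − 5φ)·1 = 67.6
φ = (107.5 − 67.6/1) / 5 = 7.98 mm/h.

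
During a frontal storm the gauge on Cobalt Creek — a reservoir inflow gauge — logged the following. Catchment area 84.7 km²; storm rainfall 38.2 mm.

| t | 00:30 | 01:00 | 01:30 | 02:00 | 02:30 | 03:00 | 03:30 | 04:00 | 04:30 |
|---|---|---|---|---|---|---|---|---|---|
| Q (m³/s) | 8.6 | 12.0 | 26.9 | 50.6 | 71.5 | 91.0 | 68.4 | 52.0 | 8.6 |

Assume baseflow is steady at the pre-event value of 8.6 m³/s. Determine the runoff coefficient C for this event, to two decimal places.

ΣQ_DR = 312.2 m³/s; V = ΣQ_DR·Δt = 5.620 × 10^5 m³.
Runoff depth d = V / A = 6.635 mm.
C = d / P = 6.635 / 38.2 = 0.17.

C ≈ 0.17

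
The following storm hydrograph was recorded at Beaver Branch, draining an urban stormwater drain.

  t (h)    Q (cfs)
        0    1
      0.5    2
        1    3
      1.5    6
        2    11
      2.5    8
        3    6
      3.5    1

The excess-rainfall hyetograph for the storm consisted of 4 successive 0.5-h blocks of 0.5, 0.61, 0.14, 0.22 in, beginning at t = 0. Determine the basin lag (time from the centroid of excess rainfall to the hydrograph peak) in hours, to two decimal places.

Centroid of excess rainfall: t_c = Σ P_i·t̄_i / ΣP_i = 0.7772 h (block centres at 0.25, 0.75, 1.25, 1.75 h).
Hydrograph peak occurs at t = 2 h, so basin lag t_L = 2 − 0.7772 = 1.22 h.

t_L ≈ 1.22 h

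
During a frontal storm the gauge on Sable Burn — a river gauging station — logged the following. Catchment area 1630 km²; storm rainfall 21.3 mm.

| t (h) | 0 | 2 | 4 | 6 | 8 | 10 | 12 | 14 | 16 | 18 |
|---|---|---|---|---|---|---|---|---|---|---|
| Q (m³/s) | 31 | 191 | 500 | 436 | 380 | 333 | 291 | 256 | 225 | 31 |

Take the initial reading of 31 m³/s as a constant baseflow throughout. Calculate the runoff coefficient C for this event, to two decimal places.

C ≈ 0.49

ΣQ_DR = 2364 m³/s; V = ΣQ_DR·Δt = 1.702 × 10^7 m³.
Runoff depth d = V / A = 10.44 mm.
C = d / P = 10.44 / 21.3 = 0.49.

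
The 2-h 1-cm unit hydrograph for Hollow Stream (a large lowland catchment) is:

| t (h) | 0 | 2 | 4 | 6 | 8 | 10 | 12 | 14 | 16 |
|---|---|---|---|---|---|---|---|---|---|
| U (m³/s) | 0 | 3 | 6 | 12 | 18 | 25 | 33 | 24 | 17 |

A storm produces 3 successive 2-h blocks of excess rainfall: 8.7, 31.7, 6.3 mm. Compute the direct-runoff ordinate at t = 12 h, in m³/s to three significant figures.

By discrete convolution, Q_j = Σ (P_i / 10 mm) · U_{j−i}.
At t = 12 h (j=6): Q = (8.7/10)·33 + (31.7/10)·25 + (6.3/10)·18 = 119 m³/s.

Q ≈ 119 m³/s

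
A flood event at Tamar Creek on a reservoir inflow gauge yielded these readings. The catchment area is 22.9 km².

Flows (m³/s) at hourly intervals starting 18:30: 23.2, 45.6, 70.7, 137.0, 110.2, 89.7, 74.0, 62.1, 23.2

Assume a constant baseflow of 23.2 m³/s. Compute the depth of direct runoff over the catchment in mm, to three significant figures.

Direct runoff: 0.0, 22.4, 47.5, 113.8, 87.0, 66.5, 50.8, 38.9, 0.0 m³/s; ΣQ_DR = 426.9 m³/s.
V = ΣQ_DR · Δt = 426.9 × 3600 s = 1.537 × 10^6 m³.
Over A = 22.9 km², depth = V / A = 67.1 mm.

d ≈ 67.1 mm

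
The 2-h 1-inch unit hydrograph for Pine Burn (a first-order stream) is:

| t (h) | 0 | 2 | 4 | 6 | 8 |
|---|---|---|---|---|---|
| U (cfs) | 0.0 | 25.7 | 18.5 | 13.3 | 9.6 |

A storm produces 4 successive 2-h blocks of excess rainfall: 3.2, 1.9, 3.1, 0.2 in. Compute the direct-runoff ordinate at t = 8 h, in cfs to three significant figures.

By discrete convolution, Q_j = Σ (P_i / 1 in) · U_{j−i}.
At t = 8 h (j=4): Q = (3.2/1)·9.6 + (1.9/1)·13.3 + (3.1/1)·18.5 + (0.2/1)·25.7 = 118 cfs.

Q ≈ 118 cfs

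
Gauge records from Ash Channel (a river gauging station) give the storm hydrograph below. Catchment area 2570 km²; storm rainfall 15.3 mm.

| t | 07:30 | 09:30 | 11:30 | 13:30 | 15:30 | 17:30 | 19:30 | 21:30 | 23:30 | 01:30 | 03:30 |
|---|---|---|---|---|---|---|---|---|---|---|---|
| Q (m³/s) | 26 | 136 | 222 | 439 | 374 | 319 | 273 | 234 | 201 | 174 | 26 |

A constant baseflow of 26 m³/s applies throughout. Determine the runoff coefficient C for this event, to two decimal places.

ΣQ_DR = 2138 m³/s; V = ΣQ_DR·Δt = 1.539 × 10^7 m³.
Runoff depth d = V / A = 5.990 mm.
C = d / P = 5.990 / 15.3 = 0.39.

C ≈ 0.39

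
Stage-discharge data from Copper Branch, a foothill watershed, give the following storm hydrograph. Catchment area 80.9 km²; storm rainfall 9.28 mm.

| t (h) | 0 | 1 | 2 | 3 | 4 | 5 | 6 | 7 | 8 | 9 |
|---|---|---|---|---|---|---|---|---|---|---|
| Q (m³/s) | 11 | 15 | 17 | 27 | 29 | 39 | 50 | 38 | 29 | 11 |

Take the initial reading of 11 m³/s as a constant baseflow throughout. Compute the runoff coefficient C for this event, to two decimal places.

ΣQ_DR = 156.0 m³/s; V = ΣQ_DR·Δt = 5.616 × 10^5 m³.
Runoff depth d = V / A = 6.942 mm.
C = d / P = 6.942 / 9.28 = 0.75.

C ≈ 0.75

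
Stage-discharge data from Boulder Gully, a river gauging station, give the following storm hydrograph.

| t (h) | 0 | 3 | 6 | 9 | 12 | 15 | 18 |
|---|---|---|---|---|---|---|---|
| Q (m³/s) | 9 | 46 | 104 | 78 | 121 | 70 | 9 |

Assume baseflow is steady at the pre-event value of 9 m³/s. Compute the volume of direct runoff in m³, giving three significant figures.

V ≈ 4.04 × 10^6 m³

Direct-runoff ordinates (Q − Q_b): 0.0, 37.0, 95.0, 69.0, 112.0, 61.0, 0.0 m³/s.
ΣQ_DR = 374.0 m³/s.
With Δt = 3 h = 10800 s, V = ΣQ_DR · Δt = 374.0 × 10800 = 4.04 × 10^6 m³.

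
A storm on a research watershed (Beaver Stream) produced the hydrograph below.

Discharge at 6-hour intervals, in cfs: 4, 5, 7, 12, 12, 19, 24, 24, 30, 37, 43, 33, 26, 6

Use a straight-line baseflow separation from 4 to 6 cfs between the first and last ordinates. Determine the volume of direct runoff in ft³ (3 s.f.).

V ≈ 4.58 × 10^6 ft³

Direct-runoff ordinates (Q − Q_b): 0.00, 0.85, 2.69, 7.54, 7.38, 14.23, 19.08, 18.92, 24.77, 31.62, 37.46, 27.31, 20.15, 0.00 cfs.
ΣQ_DR = 212.0 cfs.
With Δt = 6 h = 21600 s, V = ΣQ_DR · Δt = 212.0 × 21600 = 4.58 × 10^6 ft³.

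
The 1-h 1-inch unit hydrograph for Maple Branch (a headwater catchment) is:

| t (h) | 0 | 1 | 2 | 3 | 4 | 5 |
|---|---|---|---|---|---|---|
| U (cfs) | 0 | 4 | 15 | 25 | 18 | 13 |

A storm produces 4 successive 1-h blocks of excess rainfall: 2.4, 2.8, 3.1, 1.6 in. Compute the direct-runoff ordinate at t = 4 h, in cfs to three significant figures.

By discrete convolution, Q_j = Σ (P_i / 1 in) · U_{j−i}.
At t = 4 h (j=4): Q = (2.4/1)·18 + (2.8/1)·25 + (3.1/1)·15 + (1.6/1)·4 = 166 cfs.

Q ≈ 166 cfs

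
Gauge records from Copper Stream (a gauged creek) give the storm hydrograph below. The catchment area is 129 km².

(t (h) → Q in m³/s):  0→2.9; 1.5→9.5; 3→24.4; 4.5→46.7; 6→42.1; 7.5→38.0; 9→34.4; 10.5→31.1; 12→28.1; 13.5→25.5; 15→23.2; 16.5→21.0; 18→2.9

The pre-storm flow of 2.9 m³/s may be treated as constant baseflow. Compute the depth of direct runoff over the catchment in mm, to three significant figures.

Direct runoff: 0.0, 6.6, 21.5, 43.8, 39.2, 35.1, 31.5, 28.2, 25.2, 22.6, 20.3, 18.1, 0.0 m³/s; ΣQ_DR = 292.1 m³/s.
V = ΣQ_DR · Δt = 292.1 × 5400 s = 1.577 × 10^6 m³.
Over A = 129 km², depth = V / A = 12.2 mm.

d ≈ 12.2 mm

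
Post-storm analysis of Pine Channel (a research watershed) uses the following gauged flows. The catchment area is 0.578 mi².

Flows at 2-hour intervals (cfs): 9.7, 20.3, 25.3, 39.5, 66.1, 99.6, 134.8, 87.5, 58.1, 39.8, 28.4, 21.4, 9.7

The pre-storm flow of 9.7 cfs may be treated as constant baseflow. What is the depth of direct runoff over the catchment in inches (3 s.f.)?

d ≈ 2.76 in

Direct runoff: 0.0, 10.6, 15.6, 29.8, 56.4, 89.9, 125.1, 77.8, 48.4, 30.1, 18.7, 11.7, 0.0 cfs; ΣQ_DR = 514.1 cfs.
V = ΣQ_DR · Δt = 514.1 × 7200 s = 3.702 × 10^6 ft³.
Over A = 0.578 mi², depth = V / A = 2.76 in.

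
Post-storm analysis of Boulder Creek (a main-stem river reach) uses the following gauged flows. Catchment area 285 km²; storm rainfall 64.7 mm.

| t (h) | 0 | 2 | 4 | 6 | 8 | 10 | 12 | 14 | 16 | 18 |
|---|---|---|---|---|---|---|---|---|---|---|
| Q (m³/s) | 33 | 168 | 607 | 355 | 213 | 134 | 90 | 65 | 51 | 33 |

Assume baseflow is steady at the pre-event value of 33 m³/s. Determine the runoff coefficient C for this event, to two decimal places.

C ≈ 0.55

ΣQ_DR = 1419 m³/s; V = ΣQ_DR·Δt = 1.022 × 10^7 m³.
Runoff depth d = V / A = 35.85 mm.
C = d / P = 35.85 / 64.7 = 0.55.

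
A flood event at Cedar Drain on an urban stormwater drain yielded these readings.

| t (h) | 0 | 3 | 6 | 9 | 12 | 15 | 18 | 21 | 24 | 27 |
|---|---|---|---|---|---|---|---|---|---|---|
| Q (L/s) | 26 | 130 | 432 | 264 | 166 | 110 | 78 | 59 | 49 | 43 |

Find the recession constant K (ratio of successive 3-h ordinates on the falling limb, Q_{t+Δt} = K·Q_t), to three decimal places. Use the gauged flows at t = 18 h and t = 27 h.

K ≈ 0.820

Using the recession-limb readings at t = 18 h and t = 27 h: Q falls from 78 to 43 L/s over 3 intervals.
K = (Q₂/Q₁)^(1/3) = (43/78)^(1/3) = 0.820.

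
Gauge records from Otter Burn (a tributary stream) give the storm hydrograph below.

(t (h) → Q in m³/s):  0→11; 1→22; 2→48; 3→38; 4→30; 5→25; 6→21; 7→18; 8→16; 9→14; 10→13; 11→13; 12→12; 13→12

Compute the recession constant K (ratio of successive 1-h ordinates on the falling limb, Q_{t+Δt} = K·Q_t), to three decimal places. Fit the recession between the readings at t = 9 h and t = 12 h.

K ≈ 0.950

Using the recession-limb readings at t = 9 h and t = 12 h: Q falls from 14 to 12 m³/s over 3 intervals.
K = (Q₂/Q₁)^(1/3) = (12/14)^(1/3) = 0.950.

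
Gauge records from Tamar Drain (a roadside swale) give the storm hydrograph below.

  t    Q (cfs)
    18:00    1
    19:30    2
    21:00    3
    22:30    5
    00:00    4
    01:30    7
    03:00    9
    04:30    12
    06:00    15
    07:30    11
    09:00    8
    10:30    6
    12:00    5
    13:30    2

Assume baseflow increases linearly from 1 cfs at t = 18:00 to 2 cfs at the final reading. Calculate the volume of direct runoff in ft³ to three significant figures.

Direct-runoff ordinates (Q − Q_b): 0.00, 0.92, 1.85, 3.77, 2.69, 5.62, 7.54, 10.46, 13.38, 9.31, 6.23, 4.15, 3.08, 0.00 cfs.
ΣQ_DR = 69.00 cfs.
With Δt = 1.5 h = 5400 s, V = ΣQ_DR · Δt = 69.00 × 5400 = 3.73 × 10^5 ft³.

V ≈ 3.73 × 10^5 ft³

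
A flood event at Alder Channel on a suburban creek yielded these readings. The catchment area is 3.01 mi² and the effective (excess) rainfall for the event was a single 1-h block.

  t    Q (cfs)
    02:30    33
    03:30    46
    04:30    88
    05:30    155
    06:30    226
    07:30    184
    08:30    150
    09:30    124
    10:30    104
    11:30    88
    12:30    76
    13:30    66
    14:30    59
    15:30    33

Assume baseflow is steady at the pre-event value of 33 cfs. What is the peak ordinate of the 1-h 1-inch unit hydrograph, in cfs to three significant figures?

U_p ≈ 386 cfs

Direct runoff: 0.0, 13.0, 55.0, 122.0, 193.0, 151.0, 117.0, 91.0, 71.0, 55.0, 43.0, 33.0, 26.0, 0.0 cfs; ΣQ_DR = 970.0 cfs, peak = 193.0 cfs.
Runoff depth d = ΣQ_DR·Δt / A = 970.0 × 3600 / (3.01 mi²) = 0.4994 in.
The 1-inch UH is the DRH scaled by (1 in)/d, so U_p = 193.0 × 1/0.4994 = 386 cfs.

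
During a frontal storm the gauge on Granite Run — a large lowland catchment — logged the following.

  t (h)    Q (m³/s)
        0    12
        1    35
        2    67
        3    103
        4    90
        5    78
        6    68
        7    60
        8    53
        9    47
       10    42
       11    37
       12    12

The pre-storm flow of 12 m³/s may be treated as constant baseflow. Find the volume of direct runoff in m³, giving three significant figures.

V ≈ 1.97 × 10^6 m³

Direct-runoff ordinates (Q − Q_b): 0.0, 23.0, 55.0, 91.0, 78.0, 66.0, 56.0, 48.0, 41.0, 35.0, 30.0, 25.0, 0.0 m³/s.
ΣQ_DR = 548.0 m³/s.
With Δt = 1 h = 3600 s, V = ΣQ_DR · Δt = 548.0 × 3600 = 1.97 × 10^6 m³.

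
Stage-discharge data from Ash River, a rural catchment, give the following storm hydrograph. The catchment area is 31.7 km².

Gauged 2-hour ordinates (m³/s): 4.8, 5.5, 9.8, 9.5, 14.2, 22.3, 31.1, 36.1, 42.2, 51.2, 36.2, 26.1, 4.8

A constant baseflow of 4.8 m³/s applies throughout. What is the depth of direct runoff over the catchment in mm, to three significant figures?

Direct runoff: 0.0, 0.7, 5.0, 4.7, 9.4, 17.5, 26.3, 31.3, 37.4, 46.4, 31.4, 21.3, 0.0 m³/s; ΣQ_DR = 231.4 m³/s.
V = ΣQ_DR · Δt = 231.4 × 7200 s = 1.666 × 10^6 m³.
Over A = 31.7 km², depth = V / A = 52.6 mm.

d ≈ 52.6 mm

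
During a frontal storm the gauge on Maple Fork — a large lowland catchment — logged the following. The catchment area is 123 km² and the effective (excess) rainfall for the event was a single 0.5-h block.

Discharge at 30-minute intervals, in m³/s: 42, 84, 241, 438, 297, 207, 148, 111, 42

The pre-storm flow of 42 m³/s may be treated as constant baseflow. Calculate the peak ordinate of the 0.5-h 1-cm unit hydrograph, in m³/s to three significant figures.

U_p ≈ 220 m³/s

Direct runoff: 0.0, 42.0, 199.0, 396.0, 255.0, 165.0, 106.0, 69.0, 0.0 m³/s; ΣQ_DR = 1232 m³/s, peak = 396.0 m³/s.
Runoff depth d = ΣQ_DR·Δt / A = 1232 × 1800 / (123 km²) = 18.03 mm.
The 1-cm UH is the DRH scaled by (10 mm)/d, so U_p = 396.0 × 10/18.03 = 220 m³/s.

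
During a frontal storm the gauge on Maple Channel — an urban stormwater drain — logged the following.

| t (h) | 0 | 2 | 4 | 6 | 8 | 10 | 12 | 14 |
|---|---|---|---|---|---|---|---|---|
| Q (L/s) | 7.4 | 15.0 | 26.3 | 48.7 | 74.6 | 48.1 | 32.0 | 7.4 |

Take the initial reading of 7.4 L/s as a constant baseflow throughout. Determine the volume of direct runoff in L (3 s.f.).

Direct-runoff ordinates (Q − Q_b): 0.0, 7.6, 18.9, 41.3, 67.2, 40.7, 24.6, 0.0 L/s.
ΣQ_DR = 200.3 L/s.
With Δt = 2 h = 7200 s, V = ΣQ_DR · Δt = 200.3 × 7200 = 1.44 × 10^6 L.

V ≈ 1.44 × 10^6 L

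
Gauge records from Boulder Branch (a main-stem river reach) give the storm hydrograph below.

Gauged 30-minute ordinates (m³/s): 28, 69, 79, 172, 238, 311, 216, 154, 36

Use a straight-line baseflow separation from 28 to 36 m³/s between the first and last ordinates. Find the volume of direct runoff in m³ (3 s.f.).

V ≈ 1.83 × 10^6 m³

Direct-runoff ordinates (Q − Q_b): 0.00, 40.00, 49.00, 141.00, 206.00, 278.00, 182.00, 119.00, 0.00 m³/s.
ΣQ_DR = 1015 m³/s.
With Δt = 0.5 h = 1800 s, V = ΣQ_DR · Δt = 1015 × 1800 = 1.83 × 10^6 m³.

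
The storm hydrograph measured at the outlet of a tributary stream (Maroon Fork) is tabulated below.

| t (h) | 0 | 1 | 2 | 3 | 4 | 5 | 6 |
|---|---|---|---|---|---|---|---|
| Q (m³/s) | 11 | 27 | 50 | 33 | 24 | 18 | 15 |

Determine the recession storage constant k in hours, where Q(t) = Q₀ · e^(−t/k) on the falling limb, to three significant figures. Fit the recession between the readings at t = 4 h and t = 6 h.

k ≈ 4.26 h

On the falling limb, Q drops from 24 to 15 m³/s between t = 4 h and t = 6 h (Δt = 2 h).
k = −Δt / ln(Q₂/Q₁) = −2 / ln(15/24) = 4.26 h.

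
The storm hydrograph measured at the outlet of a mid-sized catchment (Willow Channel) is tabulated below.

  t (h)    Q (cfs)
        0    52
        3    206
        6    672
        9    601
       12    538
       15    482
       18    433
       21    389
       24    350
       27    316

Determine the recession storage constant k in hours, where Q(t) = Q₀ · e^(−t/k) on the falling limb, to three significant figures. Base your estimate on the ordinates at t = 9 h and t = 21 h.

k ≈ 27.6 h

On the falling limb, Q drops from 601 to 389 cfs between t = 9 h and t = 21 h (Δt = 12 h).
k = −Δt / ln(Q₂/Q₁) = −12 / ln(389/601) = 27.6 h.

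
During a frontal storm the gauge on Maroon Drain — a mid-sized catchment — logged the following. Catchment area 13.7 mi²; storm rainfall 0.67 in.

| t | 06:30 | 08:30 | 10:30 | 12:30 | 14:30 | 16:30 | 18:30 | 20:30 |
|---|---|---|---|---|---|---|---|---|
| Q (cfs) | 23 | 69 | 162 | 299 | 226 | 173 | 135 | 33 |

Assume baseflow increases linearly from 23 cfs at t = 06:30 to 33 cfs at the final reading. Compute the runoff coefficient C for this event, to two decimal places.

C ≈ 0.30

ΣQ_DR = 896.0 cfs; V = ΣQ_DR·Δt = 6.451 × 10^6 ft³.
Runoff depth d = V / A = 0.2027 in.
C = d / P = 0.2027 / 0.67 = 0.30.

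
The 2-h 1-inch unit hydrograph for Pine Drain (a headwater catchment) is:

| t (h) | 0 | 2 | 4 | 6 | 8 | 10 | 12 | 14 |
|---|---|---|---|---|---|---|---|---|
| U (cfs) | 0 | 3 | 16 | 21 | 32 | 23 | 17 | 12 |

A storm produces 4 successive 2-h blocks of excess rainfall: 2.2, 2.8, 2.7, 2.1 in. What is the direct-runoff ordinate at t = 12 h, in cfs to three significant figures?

By discrete convolution, Q_j = Σ (P_i / 1 in) · U_{j−i}.
At t = 12 h (j=6): Q = (2.2/1)·17 + (2.8/1)·23 + (2.7/1)·32 + (2.1/1)·21 = 232 cfs.

Q ≈ 232 cfs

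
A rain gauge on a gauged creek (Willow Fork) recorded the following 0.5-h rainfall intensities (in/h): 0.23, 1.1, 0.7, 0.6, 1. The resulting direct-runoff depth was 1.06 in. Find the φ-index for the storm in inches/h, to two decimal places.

Only the 4 blocks with intensity above φ contribute runoff: 1.1, 0.7, 0.6, 1 in/h.
Σ(I−φ)·Δt = d  ⇒  (1.1+0.7+0.6+1 − 4φ)·0.5 = 1.06
φ = (3.400 − 1.06/0.5) / 4 = 0.32 in/h.

φ ≈ 0.32 in/h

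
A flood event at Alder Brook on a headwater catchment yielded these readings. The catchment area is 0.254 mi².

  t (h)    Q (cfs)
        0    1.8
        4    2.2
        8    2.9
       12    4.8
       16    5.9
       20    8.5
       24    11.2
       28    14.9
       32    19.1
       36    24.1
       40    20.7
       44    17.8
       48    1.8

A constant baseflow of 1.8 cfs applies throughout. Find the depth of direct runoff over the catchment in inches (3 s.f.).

d ≈ 2.74 in

Direct runoff: 0.0, 0.4, 1.1, 3.0, 4.1, 6.7, 9.4, 13.1, 17.3, 22.3, 18.9, 16.0, 0.0 cfs; ΣQ_DR = 112.3 cfs.
V = ΣQ_DR · Δt = 112.3 × 14400 s = 1.617 × 10^6 ft³.
Over A = 0.254 mi², depth = V / A = 2.74 in.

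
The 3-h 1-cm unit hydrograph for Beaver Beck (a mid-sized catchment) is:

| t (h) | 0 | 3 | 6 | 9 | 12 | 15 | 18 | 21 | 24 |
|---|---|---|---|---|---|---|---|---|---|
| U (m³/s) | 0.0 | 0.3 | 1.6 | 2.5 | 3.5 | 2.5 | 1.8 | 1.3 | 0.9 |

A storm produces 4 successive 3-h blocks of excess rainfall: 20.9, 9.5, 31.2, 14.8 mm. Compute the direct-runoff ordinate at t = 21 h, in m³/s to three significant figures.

Q ≈ 17.4 m³/s

By discrete convolution, Q_j = Σ (P_i / 10 mm) · U_{j−i}.
At t = 21 h (j=7): Q = (20.9/10)·1.3 + (9.5/10)·1.8 + (31.2/10)·2.5 + (14.8/10)·3.5 = 17.4 m³/s.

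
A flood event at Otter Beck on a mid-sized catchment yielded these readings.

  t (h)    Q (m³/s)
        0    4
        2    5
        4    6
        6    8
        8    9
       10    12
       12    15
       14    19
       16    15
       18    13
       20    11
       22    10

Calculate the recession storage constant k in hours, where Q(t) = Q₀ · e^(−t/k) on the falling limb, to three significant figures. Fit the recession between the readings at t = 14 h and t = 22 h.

k ≈ 12.5 h

On the falling limb, Q drops from 19 to 10 m³/s between t = 14 h and t = 22 h (Δt = 8 h).
k = −Δt / ln(Q₂/Q₁) = −8 / ln(10/19) = 12.5 h.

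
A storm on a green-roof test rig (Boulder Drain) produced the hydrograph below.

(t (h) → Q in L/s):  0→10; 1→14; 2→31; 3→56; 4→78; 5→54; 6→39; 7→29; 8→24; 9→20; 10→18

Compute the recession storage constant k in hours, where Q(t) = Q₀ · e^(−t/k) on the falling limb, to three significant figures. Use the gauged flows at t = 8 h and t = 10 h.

k ≈ 6.95 h

On the falling limb, Q drops from 24 to 18 L/s between t = 8 h and t = 10 h (Δt = 2 h).
k = −Δt / ln(Q₂/Q₁) = −2 / ln(18/24) = 6.95 h.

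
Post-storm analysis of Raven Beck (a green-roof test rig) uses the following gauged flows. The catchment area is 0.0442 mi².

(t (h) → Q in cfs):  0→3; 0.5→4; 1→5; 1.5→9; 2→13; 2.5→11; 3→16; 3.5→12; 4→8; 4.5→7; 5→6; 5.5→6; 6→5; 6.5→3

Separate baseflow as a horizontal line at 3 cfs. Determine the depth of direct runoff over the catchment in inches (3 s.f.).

d ≈ 1.16 in

Direct runoff: 0.0, 1.0, 2.0, 6.0, 10.0, 8.0, 13.0, 9.0, 5.0, 4.0, 3.0, 3.0, 2.0, 0.0 cfs; ΣQ_DR = 66.00 cfs.
V = ΣQ_DR · Δt = 66.00 × 1800 s = 1.188 × 10^5 ft³.
Over A = 0.0442 mi², depth = V / A = 1.16 in.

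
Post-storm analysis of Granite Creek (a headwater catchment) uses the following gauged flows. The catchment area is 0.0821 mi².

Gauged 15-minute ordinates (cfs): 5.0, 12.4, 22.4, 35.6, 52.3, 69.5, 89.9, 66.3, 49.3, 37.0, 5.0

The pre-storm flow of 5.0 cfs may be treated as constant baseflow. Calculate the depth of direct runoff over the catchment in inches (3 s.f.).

Direct runoff: 0.0, 7.4, 17.4, 30.6, 47.3, 64.5, 84.9, 61.3, 44.3, 32.0, 0.0 cfs; ΣQ_DR = 389.7 cfs.
V = ΣQ_DR · Δt = 389.7 × 900 s = 3.507 × 10^5 ft³.
Over A = 0.0821 mi², depth = V / A = 1.84 in.

d ≈ 1.84 in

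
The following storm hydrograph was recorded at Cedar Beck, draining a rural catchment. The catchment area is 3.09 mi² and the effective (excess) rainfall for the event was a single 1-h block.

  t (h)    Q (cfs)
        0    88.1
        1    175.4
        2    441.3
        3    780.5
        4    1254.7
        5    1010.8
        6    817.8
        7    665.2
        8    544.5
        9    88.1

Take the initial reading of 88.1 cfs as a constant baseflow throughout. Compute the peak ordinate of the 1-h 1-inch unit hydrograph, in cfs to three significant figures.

Direct runoff: 0.0, 87.3, 353.2, 692.4, 1166.6, 922.7, 729.7, 577.1, 456.4, 0.0 cfs; ΣQ_DR = 4985 cfs, peak = 1166.6 cfs.
Runoff depth d = ΣQ_DR·Δt / A = 4985 × 3600 / (3.09 mi²) = 2.500 in.
The 1-inch UH is the DRH scaled by (1 in)/d, so U_p = 1166.6 × 1/2.500 = 467 cfs.

U_p ≈ 467 cfs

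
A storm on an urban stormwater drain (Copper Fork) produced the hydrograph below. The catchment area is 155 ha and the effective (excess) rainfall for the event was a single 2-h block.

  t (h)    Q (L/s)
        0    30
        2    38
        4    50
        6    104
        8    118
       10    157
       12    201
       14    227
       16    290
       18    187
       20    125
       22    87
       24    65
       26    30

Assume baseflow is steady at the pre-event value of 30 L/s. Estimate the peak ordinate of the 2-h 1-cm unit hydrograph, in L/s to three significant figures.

Direct runoff: 0.0, 8.0, 20.0, 74.0, 88.0, 127.0, 171.0, 197.0, 260.0, 157.0, 95.0, 57.0, 35.0, 0.0 L/s; ΣQ_DR = 1289 L/s, peak = 260.0 L/s.
Runoff depth d = ΣQ_DR·Δt / A = 1289 × 7200 / (155 ha) = 5.988 mm.
The 1-cm UH is the DRH scaled by (10 mm)/d, so U_p = 260.0 × 10/5.988 = 434 L/s.

U_p ≈ 434 L/s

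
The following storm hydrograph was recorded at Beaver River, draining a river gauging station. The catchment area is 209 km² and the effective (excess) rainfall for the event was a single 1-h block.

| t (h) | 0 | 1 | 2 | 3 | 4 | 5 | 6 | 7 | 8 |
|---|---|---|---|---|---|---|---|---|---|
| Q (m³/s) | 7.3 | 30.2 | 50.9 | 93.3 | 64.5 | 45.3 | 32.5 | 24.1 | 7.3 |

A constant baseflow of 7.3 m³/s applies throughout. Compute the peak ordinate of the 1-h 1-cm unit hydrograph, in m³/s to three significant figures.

U_p ≈ 172 m³/s

Direct runoff: 0.0, 22.9, 43.6, 86.0, 57.2, 38.0, 25.2, 16.8, 0.0 m³/s; ΣQ_DR = 289.7 m³/s, peak = 86.0 m³/s.
Runoff depth d = ΣQ_DR·Δt / A = 289.7 × 3600 / (209 km²) = 4.990 mm.
The 1-cm UH is the DRH scaled by (10 mm)/d, so U_p = 86.0 × 10/4.990 = 172 m³/s.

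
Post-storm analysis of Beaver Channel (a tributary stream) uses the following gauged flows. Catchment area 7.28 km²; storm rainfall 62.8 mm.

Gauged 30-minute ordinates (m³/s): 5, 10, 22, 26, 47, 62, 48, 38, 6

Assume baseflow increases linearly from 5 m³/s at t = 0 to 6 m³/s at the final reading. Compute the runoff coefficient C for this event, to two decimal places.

ΣQ_DR = 214.5 m³/s; V = ΣQ_DR·Δt = 3.861 × 10^5 m³.
Runoff depth d = V / A = 53.04 mm.
C = d / P = 53.04 / 62.8 = 0.84.

C ≈ 0.84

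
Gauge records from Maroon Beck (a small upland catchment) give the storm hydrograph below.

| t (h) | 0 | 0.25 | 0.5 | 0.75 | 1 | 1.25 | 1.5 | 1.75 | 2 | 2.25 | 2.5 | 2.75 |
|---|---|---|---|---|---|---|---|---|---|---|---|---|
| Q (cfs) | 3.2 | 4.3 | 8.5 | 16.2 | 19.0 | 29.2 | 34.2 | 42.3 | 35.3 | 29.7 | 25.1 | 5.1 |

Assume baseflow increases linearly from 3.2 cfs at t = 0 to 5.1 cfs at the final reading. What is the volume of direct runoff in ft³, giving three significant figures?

V ≈ 1.82 × 10^5 ft³

Direct-runoff ordinates (Q − Q_b): 0.00, 0.93, 4.95, 12.48, 15.11, 25.14, 29.96, 37.89, 30.72, 24.95, 20.17, 0.00 cfs.
ΣQ_DR = 202.3 cfs.
With Δt = 0.25 h = 900 s, V = ΣQ_DR · Δt = 202.3 × 900 = 1.82 × 10^5 ft³.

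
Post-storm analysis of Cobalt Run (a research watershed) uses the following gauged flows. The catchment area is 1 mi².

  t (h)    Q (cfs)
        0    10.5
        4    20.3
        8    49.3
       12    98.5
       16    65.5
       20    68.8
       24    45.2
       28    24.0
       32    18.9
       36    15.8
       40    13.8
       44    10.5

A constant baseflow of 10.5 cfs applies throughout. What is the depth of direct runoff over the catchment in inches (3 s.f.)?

Direct runoff: 0.0, 9.8, 38.8, 88.0, 55.0, 58.3, 34.7, 13.5, 8.4, 5.3, 3.3, 0.0 cfs; ΣQ_DR = 315.1 cfs.
V = ΣQ_DR · Δt = 315.1 × 14400 s = 4.537 × 10^6 ft³.
Over A = 1 mi², depth = V / A = 1.95 in.

d ≈ 1.95 in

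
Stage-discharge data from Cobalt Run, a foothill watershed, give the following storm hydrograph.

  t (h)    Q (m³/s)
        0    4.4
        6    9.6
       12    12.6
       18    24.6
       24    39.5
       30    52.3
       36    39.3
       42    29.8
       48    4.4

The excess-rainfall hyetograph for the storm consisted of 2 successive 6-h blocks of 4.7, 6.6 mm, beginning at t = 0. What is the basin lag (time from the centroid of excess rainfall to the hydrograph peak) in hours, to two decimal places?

Centroid of excess rainfall: t_c = Σ P_i·t̄_i / ΣP_i = 6.5044 h (block centres at 3, 9 h).
Hydrograph peak occurs at t = 30 h, so basin lag t_L = 30 − 6.5044 = 23.50 h.

t_L ≈ 23.50 h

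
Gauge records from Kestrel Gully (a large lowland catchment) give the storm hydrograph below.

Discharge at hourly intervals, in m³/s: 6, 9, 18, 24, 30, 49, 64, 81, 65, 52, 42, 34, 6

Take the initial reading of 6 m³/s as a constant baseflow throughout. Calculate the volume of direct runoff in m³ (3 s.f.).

V ≈ 1.45 × 10^6 m³

Direct-runoff ordinates (Q − Q_b): 0.0, 3.0, 12.0, 18.0, 24.0, 43.0, 58.0, 75.0, 59.0, 46.0, 36.0, 28.0, 0.0 m³/s.
ΣQ_DR = 402.0 m³/s.
With Δt = 1 h = 3600 s, V = ΣQ_DR · Δt = 402.0 × 3600 = 1.45 × 10^6 m³.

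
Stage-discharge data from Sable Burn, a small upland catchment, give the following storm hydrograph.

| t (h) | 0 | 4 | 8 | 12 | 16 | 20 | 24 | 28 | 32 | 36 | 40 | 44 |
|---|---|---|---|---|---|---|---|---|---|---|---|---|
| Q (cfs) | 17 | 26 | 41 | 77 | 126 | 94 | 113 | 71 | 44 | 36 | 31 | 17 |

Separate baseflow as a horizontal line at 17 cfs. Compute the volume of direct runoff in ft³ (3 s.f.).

Direct-runoff ordinates (Q − Q_b): 0.0, 9.0, 24.0, 60.0, 109.0, 77.0, 96.0, 54.0, 27.0, 19.0, 14.0, 0.0 cfs.
ΣQ_DR = 489.0 cfs.
With Δt = 4 h = 14400 s, V = ΣQ_DR · Δt = 489.0 × 14400 = 7.04 × 10^6 ft³.

V ≈ 7.04 × 10^6 ft³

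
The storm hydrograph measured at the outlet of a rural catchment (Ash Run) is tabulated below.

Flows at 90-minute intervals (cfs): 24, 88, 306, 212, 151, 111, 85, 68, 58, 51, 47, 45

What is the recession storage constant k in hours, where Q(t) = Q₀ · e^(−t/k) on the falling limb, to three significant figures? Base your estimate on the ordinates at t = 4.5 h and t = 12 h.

On the falling limb, Q drops from 212 to 58 cfs between t = 4.5 h and t = 12 h (Δt = 7.5 h).
k = −Δt / ln(Q₂/Q₁) = −7.5 / ln(58/212) = 5.79 h.

k ≈ 5.79 h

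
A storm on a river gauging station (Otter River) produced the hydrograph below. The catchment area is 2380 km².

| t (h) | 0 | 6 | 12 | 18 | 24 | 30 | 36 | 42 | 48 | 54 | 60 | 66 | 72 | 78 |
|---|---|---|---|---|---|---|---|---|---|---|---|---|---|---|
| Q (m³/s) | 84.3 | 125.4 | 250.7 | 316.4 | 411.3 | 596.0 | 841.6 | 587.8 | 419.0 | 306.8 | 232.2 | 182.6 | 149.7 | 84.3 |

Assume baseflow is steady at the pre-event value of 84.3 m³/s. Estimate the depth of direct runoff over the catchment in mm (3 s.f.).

d ≈ 30.9 mm

Direct runoff: 0.0, 41.1, 166.4, 232.1, 327.0, 511.7, 757.3, 503.5, 334.7, 222.5, 147.9, 98.3, 65.4, 0.0 m³/s; ΣQ_DR = 3408 m³/s.
V = ΣQ_DR · Δt = 3408 × 21600 s = 7.361 × 10^7 m³.
Over A = 2380 km², depth = V / A = 30.9 mm.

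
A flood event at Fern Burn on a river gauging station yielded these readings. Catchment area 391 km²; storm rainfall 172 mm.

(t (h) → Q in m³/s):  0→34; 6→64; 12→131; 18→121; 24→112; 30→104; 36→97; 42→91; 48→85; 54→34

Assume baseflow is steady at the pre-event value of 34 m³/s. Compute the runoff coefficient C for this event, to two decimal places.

ΣQ_DR = 533.0 m³/s; V = ΣQ_DR·Δt = 1.151 × 10^7 m³.
Runoff depth d = V / A = 29.44 mm.
C = d / P = 29.44 / 172 = 0.17.

C ≈ 0.17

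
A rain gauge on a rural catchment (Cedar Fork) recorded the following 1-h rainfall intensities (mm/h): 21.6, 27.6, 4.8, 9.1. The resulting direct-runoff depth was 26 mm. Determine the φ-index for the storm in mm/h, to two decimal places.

φ ≈ 11.60 mm/h

Only the 2 blocks with intensity above φ contribute runoff: 21.6, 27.6 mm/h.
Σ(I−φ)·Δt = d  ⇒  (21.6+27.6 − 2φ)·1 = 26
φ = (49.20 − 26/1) / 2 = 11.60 mm/h.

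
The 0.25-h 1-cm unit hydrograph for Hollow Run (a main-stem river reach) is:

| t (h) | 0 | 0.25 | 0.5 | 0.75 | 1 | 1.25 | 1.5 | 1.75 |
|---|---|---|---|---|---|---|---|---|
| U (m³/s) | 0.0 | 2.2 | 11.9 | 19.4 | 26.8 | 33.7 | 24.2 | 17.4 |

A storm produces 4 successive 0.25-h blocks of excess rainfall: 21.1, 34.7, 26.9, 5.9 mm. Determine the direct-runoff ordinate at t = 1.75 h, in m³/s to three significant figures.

By discrete convolution, Q_j = Σ (P_i / 10 mm) · U_{j−i}.
At t = 1.75 h (j=7): Q = (21.1/10)·17.4 + (34.7/10)·24.2 + (26.9/10)·33.7 + (5.9/10)·26.8 = 227 m³/s.

Q ≈ 227 m³/s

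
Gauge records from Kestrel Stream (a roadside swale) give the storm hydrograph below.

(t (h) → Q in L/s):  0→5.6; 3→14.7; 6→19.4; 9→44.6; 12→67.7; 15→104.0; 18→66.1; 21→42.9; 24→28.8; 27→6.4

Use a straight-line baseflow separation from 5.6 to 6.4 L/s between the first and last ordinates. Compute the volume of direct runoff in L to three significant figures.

Direct-runoff ordinates (Q − Q_b): 0.00, 9.01, 13.62, 38.73, 61.74, 97.96, 59.97, 36.68, 22.49, 0.00 L/s.
ΣQ_DR = 340.2 L/s.
With Δt = 3 h = 10800 s, V = ΣQ_DR · Δt = 340.2 × 10800 = 3.67 × 10^6 L.

V ≈ 3.67 × 10^6 L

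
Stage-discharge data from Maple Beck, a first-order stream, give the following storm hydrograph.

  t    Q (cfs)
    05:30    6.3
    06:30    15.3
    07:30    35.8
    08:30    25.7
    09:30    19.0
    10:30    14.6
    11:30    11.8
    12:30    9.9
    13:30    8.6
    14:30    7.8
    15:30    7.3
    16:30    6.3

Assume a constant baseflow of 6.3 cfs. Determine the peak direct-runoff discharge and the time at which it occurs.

Q_p = 29.5 cfs at t = 07:30

Subtracting baseflow gives direct-runoff ordinates: 0.0, 9.0, 29.5, 19.4, 12.7, 8.3, 5.5, 3.6, 2.3, 1.5, 1.0, 0.0 cfs.
The maximum is 29.5 cfs, occurring at the reading for t = 07:30.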